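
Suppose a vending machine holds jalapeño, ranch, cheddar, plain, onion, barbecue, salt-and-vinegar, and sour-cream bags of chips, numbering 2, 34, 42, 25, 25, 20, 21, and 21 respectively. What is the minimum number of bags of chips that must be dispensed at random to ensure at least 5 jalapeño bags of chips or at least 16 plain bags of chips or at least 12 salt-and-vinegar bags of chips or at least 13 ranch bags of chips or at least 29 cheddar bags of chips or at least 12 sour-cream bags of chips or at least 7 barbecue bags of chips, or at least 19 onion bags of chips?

104

The worst case stops just short of every target: all 2 jalapeño, 12 ranch, 28 cheddar, 15 plain, 18 onion, 6 barbecue, 11 salt-and-vinegar, 11 sour-cream — 2 + 12 + 28 + 15 + 18 + 6 + 11 + 11 = 103 bags of chips.
One more bag of chips must push some flavor to its target, so 103 + 1 = 104.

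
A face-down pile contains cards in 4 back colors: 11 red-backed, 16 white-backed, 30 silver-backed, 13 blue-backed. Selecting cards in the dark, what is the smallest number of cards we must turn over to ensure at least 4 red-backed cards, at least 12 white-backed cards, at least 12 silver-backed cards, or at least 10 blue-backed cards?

35

The worst case stops just short of every target: 3 red-backed, 11 white-backed, 11 silver-backed, 9 blue-backed — 3 + 11 + 11 + 9 = 34 cards.
One more card must push some back color to its target, so 34 + 1 = 35.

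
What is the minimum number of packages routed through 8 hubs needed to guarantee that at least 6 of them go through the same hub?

41

There are 8 hubs acting as pigeonholes.
With 8 × 5 = 40 packages we could place exactly 5 in each, with no class reaching 6.
One more forces some class to hold 6, so 40 + 1 = 41.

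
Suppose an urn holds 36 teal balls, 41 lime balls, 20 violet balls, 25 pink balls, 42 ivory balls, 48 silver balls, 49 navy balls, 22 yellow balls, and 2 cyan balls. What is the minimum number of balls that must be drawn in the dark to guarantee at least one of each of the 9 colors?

284

The hardest color to obtain is cyan: we could draw every other ball first — 285 − 2 = 283 balls — without a single cyan one.
The next draw must be cyan, so 283 + 1 = 284.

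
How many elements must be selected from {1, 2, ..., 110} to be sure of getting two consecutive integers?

Partition {1, …, 110} into 55 pairs: {1,2}, {3,4}, …, {109,110}.
Choosing 55 integers — say the 55 even numbers 2, 4, …, 110 — takes one from each pair and avoids the property.
Choosing 56 forces two into the same pair by pigeonhole, and those are consecutive. So 56.

56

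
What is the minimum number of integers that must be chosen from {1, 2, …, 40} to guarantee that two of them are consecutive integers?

Partition {1, …, 40} into 20 pairs: {1,2}, {3,4}, …, {39,40}.
Choosing 20 integers — say the 20 even numbers 2, 4, …, 40 — takes one from each pair and avoids the property.
Choosing 21 forces two into the same pair by pigeonhole, and those are consecutive. So 21.

21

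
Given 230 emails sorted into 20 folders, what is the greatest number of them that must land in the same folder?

12

The 230 emails fall into 20 folders.
If each of the 20 folders held at most 11, the total would be at most 20 × 11 = 220 < 230, a contradiction.
So at least one holds ⌈230/20⌉ = 12.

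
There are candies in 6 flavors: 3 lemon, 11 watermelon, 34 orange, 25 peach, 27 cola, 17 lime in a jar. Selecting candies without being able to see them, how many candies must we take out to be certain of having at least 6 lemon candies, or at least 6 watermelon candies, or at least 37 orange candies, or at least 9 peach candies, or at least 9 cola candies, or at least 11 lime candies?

69

The worst case stops just short of every target: all 3 lemon, 5 watermelon, all 34 orange, 8 peach, 8 cola, 10 lime — 3 + 5 + 34 + 8 + 8 + 10 = 68 candies.
One more candy must push some flavor to its target, so 68 + 1 = 69.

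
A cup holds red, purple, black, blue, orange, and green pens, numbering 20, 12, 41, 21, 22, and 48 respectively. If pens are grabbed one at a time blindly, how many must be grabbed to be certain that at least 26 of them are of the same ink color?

126

In the worst case we take at most 25 of each ink color, but all 20 red, all 12 purple, all 21 blue, and all 22 orange (fewer than 25), giving 20 + 12 + 25 + 21 + 22 + 25 = 125.
One more pen then forces some ink color to 26, so 125 + 1 = 126.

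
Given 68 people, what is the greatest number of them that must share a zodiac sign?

There are 12 zodiac signs, which serve as the pigeonholes.
If each of the 12 zodiac signs held at most 5, the total would be at most 12 × 5 = 60 < 68, a contradiction.
So at least one holds ⌈68/12⌉ = 6.

6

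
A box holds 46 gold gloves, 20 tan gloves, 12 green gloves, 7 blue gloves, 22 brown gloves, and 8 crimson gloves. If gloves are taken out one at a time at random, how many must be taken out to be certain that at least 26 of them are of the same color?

95

In the worst case we take at most 25 of each color, but all 20 tan, all 12 green, all 7 blue, all 22 brown, and all 8 crimson (fewer than 25), giving 25 + 20 + 12 + 7 + 22 + 8 = 94.
One more glove then forces some color to 26, so 94 + 1 = 95.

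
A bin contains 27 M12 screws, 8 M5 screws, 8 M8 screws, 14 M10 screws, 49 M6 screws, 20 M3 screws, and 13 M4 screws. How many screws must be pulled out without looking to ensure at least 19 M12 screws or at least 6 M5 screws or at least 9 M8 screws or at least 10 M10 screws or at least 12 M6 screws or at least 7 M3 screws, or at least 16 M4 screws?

71

The worst case stops just short of every target: 18 M12, 5 M5, 8 M8, 9 M10, 11 M6, 6 M3, all 13 M4 — 18 + 5 + 8 + 9 + 11 + 6 + 13 = 70 screws.
One more screw must push some size to its target, so 70 + 1 = 71.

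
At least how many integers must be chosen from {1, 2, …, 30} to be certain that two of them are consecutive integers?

16

Partition {1, …, 30} into 15 pairs: {1,2}, {3,4}, …, {29,30}.
Choosing 15 integers — say the 15 even numbers 2, 4, …, 30 — takes one from each pair and avoids the property.
Choosing 16 forces two into the same pair by pigeonhole, and those are consecutive. So 16.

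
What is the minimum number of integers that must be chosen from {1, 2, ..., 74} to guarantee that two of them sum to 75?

Partition {1, …, 74} into 37 pairs: {1,74}, {2,73}, …, {37,38}.
Choosing 37 integers — say the integers 1 through 37 — takes one from each pair and avoids the property.
Choosing 38 forces two into the same pair by pigeonhole, and those sum to 75. So 38.

38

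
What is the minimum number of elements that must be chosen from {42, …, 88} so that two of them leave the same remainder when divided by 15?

Group the integers by remainder mod 15; there are 15 residue classes, each nonempty in this range.
Choosing one from each class (15 integers) avoids any shared remainder.
One more choice must repeat a class, so two differ by a multiple of 15. Hence 15 + 1 = 16.

16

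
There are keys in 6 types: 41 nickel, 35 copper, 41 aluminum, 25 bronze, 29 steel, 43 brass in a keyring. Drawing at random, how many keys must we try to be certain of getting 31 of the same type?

In the worst case we take at most 30 of each type, but all 25 bronze and all 29 steel (fewer than 30), giving 30 + 30 + 30 + 25 + 29 + 30 = 174.
One more key then forces some type to 31, so 174 + 1 = 175.

175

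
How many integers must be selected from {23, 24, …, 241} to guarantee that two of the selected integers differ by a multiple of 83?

Group the integers by remainder mod 83; there are 83 residue classes, each nonempty in this range.
Choosing one from each class (83 integers) avoids any shared remainder.
One more choice must repeat a class, so two differ by a multiple of 83. Hence 83 + 1 = 84.

84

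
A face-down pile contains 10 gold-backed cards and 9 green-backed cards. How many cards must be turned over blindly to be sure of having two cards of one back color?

The worst case takes 1 card of each back color without reaching 2 of any: 2 × 1 = 2.
The next card must bring some back color to 2, so 2 + 1 = 3.

3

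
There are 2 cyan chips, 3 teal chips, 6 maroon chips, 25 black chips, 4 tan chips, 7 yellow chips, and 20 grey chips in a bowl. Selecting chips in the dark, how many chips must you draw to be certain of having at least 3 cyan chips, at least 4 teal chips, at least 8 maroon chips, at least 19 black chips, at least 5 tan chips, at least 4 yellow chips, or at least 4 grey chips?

Each of the 7 colors has its own threshold; avoid all of them simultaneously.
The worst case stops just short of every target: 2 cyan, 3 teal, all 6 maroon, 18 black, 4 tan, 3 yellow, 3 grey — 2 + 3 + 6 + 18 + 4 + 3 + 3 = 39 chips.
One more chip must push some color to its target, so 39 + 1 = 40.

40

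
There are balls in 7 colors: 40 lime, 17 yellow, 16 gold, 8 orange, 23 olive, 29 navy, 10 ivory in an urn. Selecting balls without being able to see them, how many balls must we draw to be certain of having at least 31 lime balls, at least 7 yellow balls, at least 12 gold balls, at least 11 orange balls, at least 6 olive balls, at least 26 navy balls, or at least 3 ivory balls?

Each of the 7 colors has its own threshold; avoid all of them simultaneously.
The worst case stops just short of every target: 30 lime, 6 yellow, 11 gold, all 8 orange, 5 olive, 25 navy, 2 ivory — 30 + 6 + 11 + 8 + 5 + 25 + 2 = 87 balls.
One more ball must push some color to its target, so 87 + 1 = 88.

88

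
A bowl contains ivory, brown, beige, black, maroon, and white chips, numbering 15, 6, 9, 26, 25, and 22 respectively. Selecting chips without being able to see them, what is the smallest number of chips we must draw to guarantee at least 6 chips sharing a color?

Treat the 6 colors as pigeonholes.
The worst case takes 5 chips of each color without reaching 6 of any: 6 × 5 = 30.
The next chip must bring some color to 6, so 30 + 1 = 31.

31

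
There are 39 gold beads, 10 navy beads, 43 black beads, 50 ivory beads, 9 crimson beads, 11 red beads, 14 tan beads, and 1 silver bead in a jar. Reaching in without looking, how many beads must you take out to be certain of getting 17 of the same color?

Treat the 8 colors as pigeonholes.
In the worst case we take at most 16 of each color, but all 10 navy, all 9 crimson, all 11 red, all 14 tan, and all 1 silver (fewer than 16), giving 16 + 10 + 16 + 16 + 9 + 11 + 14 + 1 = 93.
One more bead then forces some color to 17, so 93 + 1 = 94.

94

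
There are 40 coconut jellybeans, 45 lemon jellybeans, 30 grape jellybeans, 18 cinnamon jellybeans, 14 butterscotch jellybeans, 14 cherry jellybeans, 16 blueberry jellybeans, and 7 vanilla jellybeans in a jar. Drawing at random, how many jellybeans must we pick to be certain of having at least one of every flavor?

178

The hardest flavor to obtain is vanilla: we could draw every other jellybean first — 184 − 7 = 177 jellybeans — without a single vanilla one.
The next draw must be vanilla, so 177 + 1 = 178.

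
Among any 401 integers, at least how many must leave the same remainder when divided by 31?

The 401 integers fall into 31 residue classes modulo 31.
If each of the 31 residue classes modulo 31 held at most 12, the total would be at most 31 × 12 = 372 < 401, a contradiction.
So at least one holds ⌈401/31⌉ = 13.

13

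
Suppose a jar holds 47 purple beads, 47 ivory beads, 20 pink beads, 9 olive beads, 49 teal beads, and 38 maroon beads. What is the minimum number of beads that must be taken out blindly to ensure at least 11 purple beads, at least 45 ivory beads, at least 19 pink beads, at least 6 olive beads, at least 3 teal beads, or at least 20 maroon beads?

The worst case stops just short of every target: 10 purple, 44 ivory, 18 pink, 5 olive, 2 teal, 19 maroon — 10 + 44 + 18 + 5 + 2 + 19 = 98 beads.
One more bead must push some color to its target, so 98 + 1 = 99.

99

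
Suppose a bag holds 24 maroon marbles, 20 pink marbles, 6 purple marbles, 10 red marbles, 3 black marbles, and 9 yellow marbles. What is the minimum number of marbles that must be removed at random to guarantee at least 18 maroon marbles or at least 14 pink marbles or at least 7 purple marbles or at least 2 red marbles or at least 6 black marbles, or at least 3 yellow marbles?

The worst case stops just short of every target: 17 maroon, 13 pink, 6 purple, 1 red, all 3 black, 2 yellow — 17 + 13 + 6 + 1 + 3 + 2 = 42 marbles.
One more marble must push some color to its target, so 42 + 1 = 43.

43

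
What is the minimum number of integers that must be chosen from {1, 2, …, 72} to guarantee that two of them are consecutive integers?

37

Partition {1, …, 72} into 36 pairs: {1,2}, {3,4}, …, {71,72}.
Choosing 36 integers — say the 36 even numbers 2, 4, …, 72 — takes one from each pair and avoids the property.
Choosing 37 forces two into the same pair by pigeonhole, and those are consecutive. So 37.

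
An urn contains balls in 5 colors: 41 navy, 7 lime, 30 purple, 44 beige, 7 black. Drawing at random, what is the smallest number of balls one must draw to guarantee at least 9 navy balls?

97

The worst case draws every non-navy ball first: 7 + 30 + 44 + 7 = 88.
The next 9 draws are then forced to be navy, giving 88 + 9 = 97.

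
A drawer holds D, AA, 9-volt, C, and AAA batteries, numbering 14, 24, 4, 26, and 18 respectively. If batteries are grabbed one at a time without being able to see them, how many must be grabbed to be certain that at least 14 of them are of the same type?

57

Treat the 5 types as pigeonholes.
In the worst case we take at most 13 of each type, but all 4 9-volt (fewer than 13), giving 13 + 13 + 4 + 13 + 13 = 56.
One more battery then forces some type to 14, so 56 + 1 = 57.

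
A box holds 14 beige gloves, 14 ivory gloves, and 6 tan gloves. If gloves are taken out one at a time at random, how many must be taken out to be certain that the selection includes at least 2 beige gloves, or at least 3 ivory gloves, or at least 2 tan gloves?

5

Each of the 3 colors has its own threshold; avoid all of them simultaneously.
The worst case stops just short of every target: 1 beige, 2 ivory, 1 tan — 1 + 2 + 1 = 4 gloves.
One more glove must push some color to its target, so 4 + 1 = 5.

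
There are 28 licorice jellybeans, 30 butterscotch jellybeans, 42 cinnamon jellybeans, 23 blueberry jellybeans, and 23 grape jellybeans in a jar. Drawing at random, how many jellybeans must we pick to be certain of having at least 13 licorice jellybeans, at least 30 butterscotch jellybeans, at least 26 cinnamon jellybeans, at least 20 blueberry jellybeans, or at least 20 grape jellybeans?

The worst case stops just short of every target: 12 licorice, 29 butterscotch, 25 cinnamon, 19 blueberry, 19 grape — 12 + 29 + 25 + 19 + 19 = 104 jellybeans.
One more jellybean must push some flavor to its target, so 104 + 1 = 105.

105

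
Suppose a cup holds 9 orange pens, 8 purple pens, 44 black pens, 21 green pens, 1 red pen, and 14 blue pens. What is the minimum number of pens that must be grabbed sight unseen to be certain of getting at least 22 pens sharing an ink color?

75

Treat the 6 ink colors as pigeonholes.
In the worst case we take at most 21 of each ink color, but all 9 orange, all 8 purple, all 1 red, and all 14 blue (fewer than 21), giving 9 + 8 + 21 + 21 + 1 + 14 = 74.
One more pen then forces some ink color to 22, so 74 + 1 = 75.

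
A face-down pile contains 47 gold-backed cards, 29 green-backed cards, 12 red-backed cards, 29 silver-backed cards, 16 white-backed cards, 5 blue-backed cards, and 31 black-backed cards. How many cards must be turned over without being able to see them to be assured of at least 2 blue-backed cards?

166

To avoid blue-backed cards as long as possible, exhaust the other 6 back colors first.
The worst case draws every non-blue-backed card first: 47 + 29 + 12 + 29 + 16 + 31 = 164.
The next 2 draws are then forced to be blue-backed, giving 164 + 2 = 166.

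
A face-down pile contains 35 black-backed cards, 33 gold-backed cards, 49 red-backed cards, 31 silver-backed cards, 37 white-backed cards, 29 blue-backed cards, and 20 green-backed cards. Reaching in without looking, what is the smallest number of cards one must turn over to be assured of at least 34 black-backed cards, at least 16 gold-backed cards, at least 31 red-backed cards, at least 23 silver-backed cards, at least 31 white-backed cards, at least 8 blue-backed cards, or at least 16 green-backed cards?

153

Each of the 7 back colors has its own threshold; avoid all of them simultaneously.
The worst case stops just short of every target: 33 black-backed, 15 gold-backed, 30 red-backed, 22 silver-backed, 30 white-backed, 7 blue-backed, 15 green-backed — 33 + 15 + 30 + 22 + 30 + 7 + 15 = 152 cards.
One more card must push some back color to its target, so 152 + 1 = 153.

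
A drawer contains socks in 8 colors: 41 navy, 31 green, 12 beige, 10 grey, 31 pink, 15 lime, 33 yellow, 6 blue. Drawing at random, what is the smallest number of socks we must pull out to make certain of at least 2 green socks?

150

The worst case draws every non-green sock first: 41 + 12 + 10 + 31 + 15 + 33 + 6 = 148.
The next 2 draws are then forced to be green, giving 148 + 2 = 150.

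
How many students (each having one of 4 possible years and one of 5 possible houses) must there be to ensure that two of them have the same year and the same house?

21

There are 4 × 5 = 20 (year, house) combinations acting as pigeonholes.
With 20 students we could place one in each, avoiding any repeat.
One more forces some (year, house) pair to hold 2, so 20 + 1 = 21.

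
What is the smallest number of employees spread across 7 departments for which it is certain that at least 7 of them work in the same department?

There are 7 departments acting as pigeonholes.
With 7 × 6 = 42 employees we could place exactly 6 in each, with no class reaching 7.
One more forces some class to hold 7, so 42 + 1 = 43.

43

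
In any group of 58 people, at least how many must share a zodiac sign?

There are 12 zodiac signs, which serve as the pigeonholes.
If each of the 12 zodiac signs held at most 4, the total would be at most 12 × 4 = 48 < 58, a contradiction.
So at least one holds ⌈58/12⌉ = 5.

5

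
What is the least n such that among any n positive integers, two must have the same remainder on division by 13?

14

Two integers differ by a multiple of 13 exactly when they share a remainder mod 13.
There are 13 residue classes mod 13, so 13 integers can all lie in distinct classes.
One more integer must repeat a residue, giving a difference divisible by 13. So n = 13 + 1 = 14.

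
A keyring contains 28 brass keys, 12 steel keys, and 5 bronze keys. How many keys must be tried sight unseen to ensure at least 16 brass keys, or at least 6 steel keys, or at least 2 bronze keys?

22

The worst case stops just short of every target: 15 brass, 5 steel, 1 bronze — 15 + 5 + 1 = 21 keys.
One more key must push some type to its target, so 21 + 1 = 22.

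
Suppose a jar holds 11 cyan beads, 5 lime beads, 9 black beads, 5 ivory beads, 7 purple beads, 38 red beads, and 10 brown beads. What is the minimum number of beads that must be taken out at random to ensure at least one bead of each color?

The hardest color to obtain is lime: we could draw every other bead first — 85 − 5 = 80 beads — without a single lime one.
The next draw must be lime, so 80 + 1 = 81.

81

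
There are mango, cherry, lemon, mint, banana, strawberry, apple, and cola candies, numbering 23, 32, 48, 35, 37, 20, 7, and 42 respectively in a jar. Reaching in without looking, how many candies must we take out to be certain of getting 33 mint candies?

To avoid mint candies as long as possible, exhaust the other 7 flavors first.
The worst case draws every non-mint candy first: 23 + 32 + 48 + 37 + 20 + 7 + 42 = 209.
The next 33 draws are then forced to be mint, giving 209 + 33 = 242.

242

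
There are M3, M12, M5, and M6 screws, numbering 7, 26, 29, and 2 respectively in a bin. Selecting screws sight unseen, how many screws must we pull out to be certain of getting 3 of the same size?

9

The worst case takes 2 screws of each size without reaching 3 of any: 4 × 2 = 8.
The next screw must bring some size to 3, so 8 + 1 = 9.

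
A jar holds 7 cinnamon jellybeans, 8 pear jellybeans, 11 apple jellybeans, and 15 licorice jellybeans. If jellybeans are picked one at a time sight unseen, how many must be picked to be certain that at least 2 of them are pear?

The worst case draws every non-pear jellybean first: 7 + 11 + 15 = 33.
The next 2 draws are then forced to be pear, giving 33 + 2 = 35.

35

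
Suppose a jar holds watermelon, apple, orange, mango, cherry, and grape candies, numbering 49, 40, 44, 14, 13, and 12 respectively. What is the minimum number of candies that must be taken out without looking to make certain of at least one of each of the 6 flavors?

The hardest flavor to obtain is grape: we could draw every other candy first — 172 − 12 = 160 candies — without a single grape one.
The next draw must be grape, so 160 + 1 = 161.

161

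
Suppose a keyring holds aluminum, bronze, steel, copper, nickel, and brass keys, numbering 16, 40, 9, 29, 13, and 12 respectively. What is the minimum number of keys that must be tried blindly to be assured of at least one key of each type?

The hardest type to obtain is steel: we could draw every other key first — 119 − 9 = 110 keys — without a single steel one.
The next draw must be steel, so 110 + 1 = 111.

111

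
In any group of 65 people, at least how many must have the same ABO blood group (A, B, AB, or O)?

17

There are 4 ABO blood groups, which serve as the pigeonholes.
If each of the 4 ABO blood groups held at most 16, the total would be at most 4 × 16 = 64 < 65, a contradiction.
So at least one holds ⌈65/4⌉ = 17.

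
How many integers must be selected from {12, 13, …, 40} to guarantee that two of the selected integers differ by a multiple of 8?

Use the pigeonhole principle on residue classes: group the integers by remainder mod 8; there are 8 residue classes, each nonempty in this range.
Choosing one from each class (8 integers) avoids any shared remainder.
One more choice must repeat a class, so two differ by a multiple of 8. Hence 8 + 1 = 9.

9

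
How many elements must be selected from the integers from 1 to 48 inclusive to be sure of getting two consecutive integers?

25

Partition {1, …, 48} into 24 pairs: {1,2}, {3,4}, …, {47,48}.
Choosing 24 integers — say the 24 even numbers 2, 4, …, 48 — takes one from each pair and avoids the property.
Choosing 25 forces two into the same pair by pigeonhole, and those are consecutive. So 25.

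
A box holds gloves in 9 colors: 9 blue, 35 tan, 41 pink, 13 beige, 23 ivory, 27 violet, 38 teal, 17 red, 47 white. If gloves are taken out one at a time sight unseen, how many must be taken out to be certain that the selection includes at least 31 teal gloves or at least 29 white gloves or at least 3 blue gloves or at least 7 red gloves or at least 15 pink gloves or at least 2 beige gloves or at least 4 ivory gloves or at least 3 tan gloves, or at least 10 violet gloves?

The worst case stops just short of every target: 2 blue, 2 tan, 14 pink, 1 beige, 3 ivory, 9 violet, 30 teal, 6 red, 28 white — 2 + 2 + 14 + 1 + 3 + 9 + 30 + 6 + 28 = 95 gloves.
One more glove must push some color to its target, so 95 + 1 = 96.

96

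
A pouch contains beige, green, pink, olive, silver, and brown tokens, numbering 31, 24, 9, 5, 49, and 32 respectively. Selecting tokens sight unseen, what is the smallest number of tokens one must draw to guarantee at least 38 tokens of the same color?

139

Treat the 6 colors as pigeonholes.
In the worst case we take at most 37 of each color, but all 31 beige, all 24 green, all 9 pink, all 5 olive, and all 32 brown (fewer than 37), giving 31 + 24 + 9 + 5 + 37 + 32 = 138.
One more token then forces some color to 38, so 138 + 1 = 139.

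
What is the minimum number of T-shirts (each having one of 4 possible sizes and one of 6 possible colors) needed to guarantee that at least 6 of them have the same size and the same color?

121

There are 4 × 6 = 24 (size, color) combinations acting as pigeonholes.
With 24 × 5 = 120 T-shirts we could place exactly 5 in each, with no (size, color) pair reaching 6.
One more forces some (size, color) pair to hold 6, so 120 + 1 = 121.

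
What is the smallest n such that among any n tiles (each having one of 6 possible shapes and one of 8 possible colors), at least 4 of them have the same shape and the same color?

There are 6 × 8 = 48 (shape, color) combinations acting as pigeonholes.
With 48 × 3 = 144 tiles we could place exactly 3 in each, with no (shape, color) pair reaching 4.
One more forces some (shape, color) pair to hold 4, so 144 + 1 = 145.

145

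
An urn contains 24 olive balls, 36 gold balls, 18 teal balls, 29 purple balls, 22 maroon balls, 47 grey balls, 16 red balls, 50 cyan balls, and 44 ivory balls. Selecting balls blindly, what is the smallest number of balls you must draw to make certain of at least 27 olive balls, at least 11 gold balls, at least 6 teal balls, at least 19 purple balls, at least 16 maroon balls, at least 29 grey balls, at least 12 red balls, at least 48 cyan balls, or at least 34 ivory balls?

192

The worst case stops just short of every target: all 24 olive, 10 gold, 5 teal, 18 purple, 15 maroon, 28 grey, 11 red, 47 cyan, 33 ivory — 24 + 10 + 5 + 18 + 15 + 28 + 11 + 47 + 33 = 191 balls.
One more ball must push some color to its target, so 191 + 1 = 192.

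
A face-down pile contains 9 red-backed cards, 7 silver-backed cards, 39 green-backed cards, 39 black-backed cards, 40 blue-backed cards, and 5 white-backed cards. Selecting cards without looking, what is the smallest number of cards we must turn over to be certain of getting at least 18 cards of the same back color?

In the worst case we take at most 17 of each back color, but all 9 red-backed, all 7 silver-backed, and all 5 white-backed (fewer than 17), giving 9 + 7 + 17 + 17 + 17 + 5 = 72.
One more card then forces some back color to 18, so 72 + 1 = 73.

73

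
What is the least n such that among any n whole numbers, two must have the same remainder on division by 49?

Two integers differ by a multiple of 49 exactly when they share a remainder mod 49.
There are 49 residue classes mod 49, so 49 integers can all lie in distinct classes.
One more integer must repeat a residue, giving a difference divisible by 49. So n = 49 + 1 = 50.

50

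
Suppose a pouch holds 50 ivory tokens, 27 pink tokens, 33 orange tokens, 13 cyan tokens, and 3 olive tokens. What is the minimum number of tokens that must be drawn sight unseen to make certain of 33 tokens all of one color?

In the worst case we take at most 32 of each color, but all 27 pink, all 13 cyan, and all 3 olive (fewer than 32), giving 32 + 27 + 32 + 13 + 3 = 107.
One more token then forces some color to 33, so 107 + 1 = 108.

108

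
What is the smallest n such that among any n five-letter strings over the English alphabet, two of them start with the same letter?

There are 26 possible first letters acting as pigeonholes.
With 26 five-letter strings over the English alphabet we could place one in each, avoiding any repeat.
One more forces some class to hold 2, so 26 + 1 = 27.

27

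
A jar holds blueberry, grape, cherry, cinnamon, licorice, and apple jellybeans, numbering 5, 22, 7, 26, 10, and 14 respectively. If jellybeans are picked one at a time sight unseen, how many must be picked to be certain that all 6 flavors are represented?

The hardest flavor to obtain is blueberry: we could draw every other jellybean first — 84 − 5 = 79 jellybeans — without a single blueberry one.
The next draw must be blueberry, so 79 + 1 = 80.

80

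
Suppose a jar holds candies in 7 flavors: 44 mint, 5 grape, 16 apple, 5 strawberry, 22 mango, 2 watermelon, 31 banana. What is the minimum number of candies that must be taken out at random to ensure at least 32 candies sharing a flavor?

113

Treat the 7 flavors as pigeonholes.
In the worst case we take at most 31 of each flavor, but all 5 grape, all 16 apple, all 5 strawberry, all 22 mango, and all 2 watermelon (fewer than 31), giving 31 + 5 + 16 + 5 + 22 + 2 + 31 = 112.
One more candy then forces some flavor to 32, so 112 + 1 = 113.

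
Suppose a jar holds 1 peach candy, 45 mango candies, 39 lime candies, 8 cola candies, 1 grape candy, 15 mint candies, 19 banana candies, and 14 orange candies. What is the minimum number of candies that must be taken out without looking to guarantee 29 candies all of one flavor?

115

In the worst case we take at most 28 of each flavor, but all 1 peach, all 8 cola, all 1 grape, all 15 mint, all 19 banana, and all 14 orange (fewer than 28), giving 1 + 28 + 28 + 8 + 1 + 15 + 19 + 14 = 114.
One more candy then forces some flavor to 29, so 114 + 1 = 115.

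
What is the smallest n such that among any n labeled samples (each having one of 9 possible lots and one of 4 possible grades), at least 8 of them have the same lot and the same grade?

253

There are 9 × 4 = 36 (lot, grade) combinations acting as pigeonholes.
With 36 × 7 = 252 labeled samples we could place exactly 7 in each, with no (lot, grade) pair reaching 8.
One more forces some (lot, grade) pair to hold 8, so 252 + 1 = 253.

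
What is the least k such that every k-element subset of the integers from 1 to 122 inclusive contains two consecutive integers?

Partition {1, …, 122} into 61 pairs: {1,2}, {3,4}, …, {121,122}.
Choosing 61 integers — say the 61 even numbers 2, 4, …, 122 — takes one from each pair and avoids the property.
Choosing 62 forces two into the same pair by pigeonhole, and those are consecutive. So 62.

62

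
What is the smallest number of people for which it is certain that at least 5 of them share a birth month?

There are 12 months of the year acting as pigeonholes.
With 12 × 4 = 48 people we could place exactly 4 in each, with no class reaching 5.
One more forces some class to hold 5, so 48 + 1 = 49.

49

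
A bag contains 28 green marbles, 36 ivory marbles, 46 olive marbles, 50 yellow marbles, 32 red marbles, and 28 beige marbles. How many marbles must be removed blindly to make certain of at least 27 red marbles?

215

To avoid red marbles as long as possible, exhaust the other 5 colors first.
The worst case draws every non-red marble first: 28 + 36 + 46 + 50 + 28 = 188.
The next 27 draws are then forced to be red, giving 188 + 27 = 215.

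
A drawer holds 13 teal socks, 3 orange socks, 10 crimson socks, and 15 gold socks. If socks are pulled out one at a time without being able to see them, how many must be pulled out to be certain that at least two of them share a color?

5

The worst case takes 1 sock of each color without reaching 2 of any: 4 × 1 = 4.
The next sock must bring some color to 2, so 4 + 1 = 5.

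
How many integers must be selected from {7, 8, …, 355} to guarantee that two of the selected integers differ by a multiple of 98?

Use the pigeonhole principle on residue classes: group the integers by remainder mod 98; there are 98 residue classes, each nonempty in this range.
Choosing one from each class (98 integers) avoids any shared remainder.
One more choice must repeat a class, so two differ by a multiple of 98. Hence 98 + 1 = 99.

99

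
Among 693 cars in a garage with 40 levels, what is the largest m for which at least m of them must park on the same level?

18

The 693 cars fall into 40 levels.
If each of the 40 levels held at most 17, the total would be at most 40 × 17 = 680 < 693, a contradiction.
So at least one holds ⌈693/40⌉ = 18.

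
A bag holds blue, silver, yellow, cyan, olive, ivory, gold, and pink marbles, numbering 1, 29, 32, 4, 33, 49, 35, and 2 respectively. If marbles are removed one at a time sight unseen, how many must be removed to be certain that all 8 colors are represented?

185

The hardest color to obtain is blue: we could draw every other marble first — 185 − 1 = 184 marbles — without a single blue one.
The next draw must be blue, so 184 + 1 = 185.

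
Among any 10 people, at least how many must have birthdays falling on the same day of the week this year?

2

There are 7 days of the week, which serve as the pigeonholes.
If each of the 7 days of the week held at most 1, the total would be at most 7 × 1 = 7 < 10, a contradiction.
So at least one holds ⌈10/7⌉ = 2.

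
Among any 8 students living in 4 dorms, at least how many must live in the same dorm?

The 8 students fall into 4 dorms.
If each of the 4 dorms held at most 1, the total would be at most 4 × 1 = 4 < 8, a contradiction.
So at least one holds ⌈8/4⌉ = 2.

2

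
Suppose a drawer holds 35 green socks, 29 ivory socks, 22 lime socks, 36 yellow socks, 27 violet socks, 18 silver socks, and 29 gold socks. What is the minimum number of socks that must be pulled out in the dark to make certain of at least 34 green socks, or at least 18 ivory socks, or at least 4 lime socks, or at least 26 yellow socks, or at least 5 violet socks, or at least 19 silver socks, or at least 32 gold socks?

130

Each of the 7 colors has its own threshold; avoid all of them simultaneously.
The worst case stops just short of every target: 33 green, 17 ivory, 3 lime, 25 yellow, 4 violet, 18 silver, all 29 gold — 33 + 17 + 3 + 25 + 4 + 18 + 29 = 129 socks.
One more sock must push some color to its target, so 129 + 1 = 130.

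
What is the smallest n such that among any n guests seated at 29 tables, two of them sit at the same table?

30

There are 29 tables acting as pigeonholes.
With 29 guests we could place one in each, avoiding any repeat.
One more forces some class to hold 2, so 29 + 1 = 30.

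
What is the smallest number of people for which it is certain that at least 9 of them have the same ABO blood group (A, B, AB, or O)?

33

There are 4 ABO blood groups acting as pigeonholes.
With 4 × 8 = 32 people we could place exactly 8 in each, with no class reaching 9.
One more forces some class to hold 9, so 32 + 1 = 33.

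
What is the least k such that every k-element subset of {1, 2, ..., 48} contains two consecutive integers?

Partition {1, …, 48} into 24 pairs: {1,2}, {3,4}, …, {47,48}.
Choosing 24 integers — say the 24 even numbers 2, 4, …, 48 — takes one from each pair and avoids the property.
Choosing 25 forces two into the same pair by pigeonhole, and those are consecutive. So 25.

25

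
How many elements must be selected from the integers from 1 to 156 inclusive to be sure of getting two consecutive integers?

Partition {1, …, 156} into 78 pairs: {1,2}, {3,4}, …, {155,156}.
Choosing 78 integers — say the 78 even numbers 2, 4, …, 156 — takes one from each pair and avoids the property.
Choosing 79 forces two into the same pair by pigeonhole, and those are consecutive. So 79.

79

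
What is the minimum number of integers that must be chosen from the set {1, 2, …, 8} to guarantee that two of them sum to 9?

Partition {1, …, 8} into 4 pairs: {1,8}, {2,7}, …, {4,5}.
Choosing 4 integers — say the integers 1 through 4 — takes one from each pair and avoids the property.
Choosing 5 forces two into the same pair by pigeonhole, and those sum to 9. So 5.

5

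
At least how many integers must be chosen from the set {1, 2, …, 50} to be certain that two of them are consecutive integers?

26

Partition {1, …, 50} into 25 pairs: {1,2}, {3,4}, …, {49,50}.
Choosing 25 integers — say the 25 even numbers 2, 4, …, 50 — takes one from each pair and avoids the property.
Choosing 26 forces two into the same pair by pigeonhole, and those are consecutive. So 26.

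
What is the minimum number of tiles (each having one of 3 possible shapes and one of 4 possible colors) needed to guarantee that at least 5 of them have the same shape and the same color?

There are 3 × 4 = 12 (shape, color) combinations acting as pigeonholes.
With 12 × 4 = 48 tiles we could place exactly 4 in each, with no (shape, color) pair reaching 5.
One more forces some (shape, color) pair to hold 5, so 48 + 1 = 49.

49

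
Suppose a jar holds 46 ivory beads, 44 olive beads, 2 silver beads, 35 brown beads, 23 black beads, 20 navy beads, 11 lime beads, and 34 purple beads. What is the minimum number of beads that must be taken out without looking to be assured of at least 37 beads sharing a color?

In the worst case we take at most 36 of each color, but all 2 silver, all 35 brown, all 23 black, all 20 navy, all 11 lime, and all 34 purple (fewer than 36), giving 36 + 36 + 2 + 35 + 23 + 20 + 11 + 34 = 197.
One more bead then forces some color to 37, so 197 + 1 = 198.

198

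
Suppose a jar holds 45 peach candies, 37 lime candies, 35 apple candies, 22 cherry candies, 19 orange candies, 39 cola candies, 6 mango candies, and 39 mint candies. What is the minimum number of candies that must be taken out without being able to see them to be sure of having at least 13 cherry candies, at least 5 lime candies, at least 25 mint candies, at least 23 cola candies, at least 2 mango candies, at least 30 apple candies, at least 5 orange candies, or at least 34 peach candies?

130

The worst case stops just short of every target: 33 peach, 4 lime, 29 apple, 12 cherry, 4 orange, 22 cola, 1 mango, 24 mint — 33 + 4 + 29 + 12 + 4 + 22 + 1 + 24 = 129 candies.
One more candy must push some flavor to its target, so 129 + 1 = 130.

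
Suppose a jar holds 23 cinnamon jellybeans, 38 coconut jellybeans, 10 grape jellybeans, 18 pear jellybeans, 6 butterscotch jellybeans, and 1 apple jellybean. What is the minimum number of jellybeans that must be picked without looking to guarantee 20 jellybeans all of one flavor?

In the worst case we take at most 19 of each flavor, but all 10 grape, all 18 pear, all 6 butterscotch, and all 1 apple (fewer than 19), giving 19 + 19 + 10 + 18 + 6 + 1 = 73.
One more jellybean then forces some flavor to 20, so 73 + 1 = 74.

74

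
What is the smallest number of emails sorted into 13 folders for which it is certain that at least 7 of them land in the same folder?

79

There are 13 folders acting as pigeonholes.
With 13 × 6 = 78 emails we could place exactly 6 in each, with no class reaching 7.
One more forces some class to hold 7, so 78 + 1 = 79.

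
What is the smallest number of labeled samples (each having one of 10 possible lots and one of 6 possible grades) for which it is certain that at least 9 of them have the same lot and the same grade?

There are 10 × 6 = 60 (lot, grade) combinations acting as pigeonholes.
With 60 × 8 = 480 labeled samples we could place exactly 8 in each, with no (lot, grade) pair reaching 9.
One more forces some (lot, grade) pair to hold 9, so 480 + 1 = 481.

481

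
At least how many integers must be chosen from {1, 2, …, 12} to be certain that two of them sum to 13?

7

Partition {1, …, 12} into 6 pairs: {1,12}, {2,11}, …, {6,7}.
Choosing 6 integers — say the integers 1 through 6 — takes one from each pair and avoids the property.
Choosing 7 forces two into the same pair by pigeonhole, and those sum to 13. So 7.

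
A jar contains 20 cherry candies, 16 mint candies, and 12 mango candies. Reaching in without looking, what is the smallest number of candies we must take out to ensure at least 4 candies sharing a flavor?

10

The worst case takes 3 candies of each flavor without reaching 4 of any: 3 × 3 = 9.
The next candy must bring some flavor to 4, so 9 + 1 = 10.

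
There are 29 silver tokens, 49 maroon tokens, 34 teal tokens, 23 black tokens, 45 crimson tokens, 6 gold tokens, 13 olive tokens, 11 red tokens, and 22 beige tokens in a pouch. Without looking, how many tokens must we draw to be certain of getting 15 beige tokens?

The worst case draws every non-beige token first: 29 + 49 + 34 + 23 + 45 + 6 + 13 + 11 = 210.
The next 15 draws are then forced to be beige, giving 210 + 15 = 225.

225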